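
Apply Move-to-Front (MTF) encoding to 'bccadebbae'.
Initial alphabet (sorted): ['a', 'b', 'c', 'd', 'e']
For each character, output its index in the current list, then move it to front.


MTF encoding:
'b': index 1 in ['a', 'b', 'c', 'd', 'e'] -> ['b', 'a', 'c', 'd', 'e']
'c': index 2 in ['b', 'a', 'c', 'd', 'e'] -> ['c', 'b', 'a', 'd', 'e']
'c': index 0 in ['c', 'b', 'a', 'd', 'e'] -> ['c', 'b', 'a', 'd', 'e']
'a': index 2 in ['c', 'b', 'a', 'd', 'e'] -> ['a', 'c', 'b', 'd', 'e']
'd': index 3 in ['a', 'c', 'b', 'd', 'e'] -> ['d', 'a', 'c', 'b', 'e']
'e': index 4 in ['d', 'a', 'c', 'b', 'e'] -> ['e', 'd', 'a', 'c', 'b']
'b': index 4 in ['e', 'd', 'a', 'c', 'b'] -> ['b', 'e', 'd', 'a', 'c']
'b': index 0 in ['b', 'e', 'd', 'a', 'c'] -> ['b', 'e', 'd', 'a', 'c']
'a': index 3 in ['b', 'e', 'd', 'a', 'c'] -> ['a', 'b', 'e', 'd', 'c']
'e': index 2 in ['a', 'b', 'e', 'd', 'c'] -> ['e', 'a', 'b', 'd', 'c']


Output: [1, 2, 0, 2, 3, 4, 4, 0, 3, 2]


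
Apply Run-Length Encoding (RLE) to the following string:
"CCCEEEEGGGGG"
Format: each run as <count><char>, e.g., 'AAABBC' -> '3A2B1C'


Scanning runs left to right:
  i=0: run of 'C' x 3 -> '3C'
  i=3: run of 'E' x 4 -> '4E'
  i=7: run of 'G' x 5 -> '5G'

RLE = 3C4E5G


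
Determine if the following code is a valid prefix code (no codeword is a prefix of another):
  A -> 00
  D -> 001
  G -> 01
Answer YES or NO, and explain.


Checking each pair (does one codeword prefix another?):
  A='00' vs D='001': prefix -- VIOLATION

NO -- this is NOT a valid prefix code. A (00) is a prefix of D (001).


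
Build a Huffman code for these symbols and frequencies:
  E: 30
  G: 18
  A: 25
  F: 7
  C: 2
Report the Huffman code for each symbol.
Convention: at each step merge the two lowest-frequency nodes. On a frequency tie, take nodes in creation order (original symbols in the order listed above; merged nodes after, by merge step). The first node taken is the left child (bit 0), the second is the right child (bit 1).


Huffman tree construction:
Step 1: Merge C(2) + F(7) = 9
Step 2: Merge (C+F)(9) + G(18) = 27
Step 3: Merge A(25) + ((C+F)+G)(27) = 52
Step 4: Merge E(30) + (A+((C+F)+G))(52) = 82
Read each symbol's code off the tree from the root (left child = 0, right child = 1).

Codes:
  E: 0 (length 1)
  G: 111 (length 3)
  A: 10 (length 2)
  F: 1101 (length 4)
  C: 1100 (length 4)
Average code length: 170/82 = 2.0732 bits/symbol


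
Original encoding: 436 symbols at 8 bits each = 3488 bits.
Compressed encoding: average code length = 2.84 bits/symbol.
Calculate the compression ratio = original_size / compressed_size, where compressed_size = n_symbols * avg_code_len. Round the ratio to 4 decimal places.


original_size = n_symbols * orig_bits = 436 * 8 = 3488 bits
compressed_size = n_symbols * avg_code_len = 436 * 2.84 = 1238.24 bits
ratio = original_size / compressed_size = 3488 / 1238.24 = 2.8169

Compression ratio = 2.8169


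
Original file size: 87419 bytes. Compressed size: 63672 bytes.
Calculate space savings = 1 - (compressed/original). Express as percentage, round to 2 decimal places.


ratio = compressed/original = 63672/87419 = 0.728354
savings = 1 - ratio = 1 - 0.728354 = 0.271646
as a percentage: 0.271646 * 100 = 27.16%

Space savings = 1 - 63672/87419 = 27.16%


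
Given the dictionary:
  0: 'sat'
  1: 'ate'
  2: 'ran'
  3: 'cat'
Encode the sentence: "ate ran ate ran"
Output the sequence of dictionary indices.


Look up each word in the dictionary:
  'ate' -> 1
  'ran' -> 2
  'ate' -> 1
  'ran' -> 2

Encoded: [1, 2, 1, 2]


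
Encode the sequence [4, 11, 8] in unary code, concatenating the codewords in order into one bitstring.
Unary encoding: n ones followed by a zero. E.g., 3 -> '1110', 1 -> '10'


Encode each number as n ones followed by a terminating 0:
  4 -> 11110 (5 bits)
  11 -> 111111111110 (12 bits)
  8 -> 111111110 (9 bits)
Total length = 5 + 12 + 9 = 26 bits.

Unary([4, 11, 8]) = 11110111111111110111111110 (26 bits)


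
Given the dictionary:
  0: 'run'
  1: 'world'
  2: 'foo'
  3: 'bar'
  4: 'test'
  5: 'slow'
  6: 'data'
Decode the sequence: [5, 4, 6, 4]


Look up each index in the dictionary:
  5 -> 'slow'
  4 -> 'test'
  6 -> 'data'
  4 -> 'test'

Decoded: "slow test data test"


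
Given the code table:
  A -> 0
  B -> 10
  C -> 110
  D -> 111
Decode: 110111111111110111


Decoding:
110 -> C
111 -> D
111 -> D
111 -> D
110 -> C
111 -> D


Result: CDDDCD


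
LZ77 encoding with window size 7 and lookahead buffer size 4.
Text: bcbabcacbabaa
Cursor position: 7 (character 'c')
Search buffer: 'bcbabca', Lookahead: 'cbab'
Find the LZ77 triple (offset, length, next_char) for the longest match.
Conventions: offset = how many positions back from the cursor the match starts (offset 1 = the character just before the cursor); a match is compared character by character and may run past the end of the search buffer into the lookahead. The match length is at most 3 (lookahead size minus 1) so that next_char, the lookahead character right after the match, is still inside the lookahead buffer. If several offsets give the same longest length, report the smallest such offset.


Try each offset into the search buffer:
  offset=1 (pos 6, char 'a'): match length 0
  offset=2 (pos 5, char 'c'): match length 1
  offset=3 (pos 4, char 'b'): match length 0
  offset=4 (pos 3, char 'a'): match length 0
  offset=5 (pos 2, char 'b'): match length 0
  offset=6 (pos 1, char 'c'): match length 3
  offset=7 (pos 0, char 'b'): match length 0
Longest match has length 3 at offset 6.
next_char = character at position 7 + 3 = 10 -> 'b'

Best match: offset=6, length=3 (matching 'cba' starting at position 1)
LZ77 triple: (6, 3, 'b')


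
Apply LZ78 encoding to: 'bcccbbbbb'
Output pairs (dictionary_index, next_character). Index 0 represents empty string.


LZ78 encoding steps:
Dictionary: {0: ''}
Step 1: w='' (idx 0), next='b' -> output (0, 'b'), add 'b' as idx 1
Step 2: w='' (idx 0), next='c' -> output (0, 'c'), add 'c' as idx 2
Step 3: w='c' (idx 2), next='c' -> output (2, 'c'), add 'cc' as idx 3
Step 4: w='b' (idx 1), next='b' -> output (1, 'b'), add 'bb' as idx 4
Step 5: w='bb' (idx 4), next='b' -> output (4, 'b'), add 'bbb' as idx 5


Encoded: [(0, 'b'), (0, 'c'), (2, 'c'), (1, 'b'), (4, 'b')]


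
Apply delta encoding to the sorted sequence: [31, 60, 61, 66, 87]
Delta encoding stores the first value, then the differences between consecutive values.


First value: 31
Deltas:
  60 - 31 = 29
  61 - 60 = 1
  66 - 61 = 5
  87 - 66 = 21


Delta encoded: [31, 29, 1, 5, 21]


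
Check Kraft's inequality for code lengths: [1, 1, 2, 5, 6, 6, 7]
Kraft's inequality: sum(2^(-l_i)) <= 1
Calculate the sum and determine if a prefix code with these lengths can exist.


Sum = 2^(-1) + 2^(-1) + 2^(-2) + 2^(-5) + 2^(-6) + 2^(-6) + 2^(-7)
    = 0.5 + 0.5 + 0.25 + 0.03125 + 0.015625 + 0.015625 + 0.0078125
    = 169/128 = 1.3203125
Since 1.3203125 > 1, Kraft's inequality is NOT satisfied.
A prefix code with these lengths CANNOT exist.

Kraft sum = 1.3203125. Not satisfied.


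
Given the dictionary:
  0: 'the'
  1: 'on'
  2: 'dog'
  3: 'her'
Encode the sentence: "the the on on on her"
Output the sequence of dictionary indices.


Look up each word in the dictionary:
  'the' -> 0
  'the' -> 0
  'on' -> 1
  'on' -> 1
  'on' -> 1
  'her' -> 3

Encoded: [0, 0, 1, 1, 1, 3]


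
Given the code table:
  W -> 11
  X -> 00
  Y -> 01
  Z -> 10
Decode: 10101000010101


Decoding:
10 -> Z
10 -> Z
10 -> Z
00 -> X
01 -> Y
01 -> Y
01 -> Y


Result: ZZZXYYY


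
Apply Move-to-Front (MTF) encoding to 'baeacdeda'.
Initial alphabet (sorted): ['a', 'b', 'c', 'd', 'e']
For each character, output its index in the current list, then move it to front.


MTF encoding:
'b': index 1 in ['a', 'b', 'c', 'd', 'e'] -> ['b', 'a', 'c', 'd', 'e']
'a': index 1 in ['b', 'a', 'c', 'd', 'e'] -> ['a', 'b', 'c', 'd', 'e']
'e': index 4 in ['a', 'b', 'c', 'd', 'e'] -> ['e', 'a', 'b', 'c', 'd']
'a': index 1 in ['e', 'a', 'b', 'c', 'd'] -> ['a', 'e', 'b', 'c', 'd']
'c': index 3 in ['a', 'e', 'b', 'c', 'd'] -> ['c', 'a', 'e', 'b', 'd']
'd': index 4 in ['c', 'a', 'e', 'b', 'd'] -> ['d', 'c', 'a', 'e', 'b']
'e': index 3 in ['d', 'c', 'a', 'e', 'b'] -> ['e', 'd', 'c', 'a', 'b']
'd': index 1 in ['e', 'd', 'c', 'a', 'b'] -> ['d', 'e', 'c', 'a', 'b']
'a': index 3 in ['d', 'e', 'c', 'a', 'b'] -> ['a', 'd', 'e', 'c', 'b']


Output: [1, 1, 4, 1, 3, 4, 3, 1, 3]


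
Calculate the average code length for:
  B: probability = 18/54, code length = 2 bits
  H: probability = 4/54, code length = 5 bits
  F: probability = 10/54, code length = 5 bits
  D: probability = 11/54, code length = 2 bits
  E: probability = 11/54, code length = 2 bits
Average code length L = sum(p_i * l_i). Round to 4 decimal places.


Weighted contributions p_i * l_i:
  B: (18/54) * 2 = 36/54
  H: (4/54) * 5 = 20/54
  F: (10/54) * 5 = 50/54
  D: (11/54) * 2 = 22/54
  E: (11/54) * 2 = 22/54
Sum = (36 + 20 + 50 + 22 + 22)/54 = 150/54

L = 150/54 = 2.7778 bits/symbol


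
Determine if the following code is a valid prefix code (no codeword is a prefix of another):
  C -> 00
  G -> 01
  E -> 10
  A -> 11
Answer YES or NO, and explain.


Checking each pair (does one codeword prefix another?):
  C='00' vs G='01': no prefix
  C='00' vs E='10': no prefix
  C='00' vs A='11': no prefix
  G='01' vs C='00': no prefix
  G='01' vs E='10': no prefix
  G='01' vs A='11': no prefix
  E='10' vs C='00': no prefix
  E='10' vs G='01': no prefix
  E='10' vs A='11': no prefix
  A='11' vs C='00': no prefix
  A='11' vs G='01': no prefix
  A='11' vs E='10': no prefix
No violation found over all pairs.

YES -- this is a valid prefix code. No codeword is a prefix of any other codeword.


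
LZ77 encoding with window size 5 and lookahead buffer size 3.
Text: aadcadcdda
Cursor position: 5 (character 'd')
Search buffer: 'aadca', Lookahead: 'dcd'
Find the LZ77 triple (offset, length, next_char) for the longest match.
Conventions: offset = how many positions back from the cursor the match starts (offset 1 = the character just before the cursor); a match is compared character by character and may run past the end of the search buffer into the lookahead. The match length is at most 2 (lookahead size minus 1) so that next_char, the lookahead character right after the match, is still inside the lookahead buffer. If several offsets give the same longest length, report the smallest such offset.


Try each offset into the search buffer:
  offset=1 (pos 4, char 'a'): match length 0
  offset=2 (pos 3, char 'c'): match length 0
  offset=3 (pos 2, char 'd'): match length 2
  offset=4 (pos 1, char 'a'): match length 0
  offset=5 (pos 0, char 'a'): match length 0
Longest match has length 2 at offset 3.
next_char = character at position 5 + 2 = 7 -> 'd'

Best match: offset=3, length=2 (matching 'dc' starting at position 2)
LZ77 triple: (3, 2, 'd')


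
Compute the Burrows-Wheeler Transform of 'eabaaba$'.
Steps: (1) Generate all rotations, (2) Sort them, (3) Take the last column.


Rotations (sorted):
  0: $eabaaba -> last char: a
  1: a$eabaab -> last char: b
  2: aaba$eab -> last char: b
  3: aba$eaba -> last char: a
  4: abaaba$e -> last char: e
  5: ba$eabaa -> last char: a
  6: baaba$ea -> last char: a
  7: eabaaba$ -> last char: $


BWT = abbaeaa$


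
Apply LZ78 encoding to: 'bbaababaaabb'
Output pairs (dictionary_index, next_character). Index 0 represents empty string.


LZ78 encoding steps:
Dictionary: {0: ''}
Step 1: w='' (idx 0), next='b' -> output (0, 'b'), add 'b' as idx 1
Step 2: w='b' (idx 1), next='a' -> output (1, 'a'), add 'ba' as idx 2
Step 3: w='' (idx 0), next='a' -> output (0, 'a'), add 'a' as idx 3
Step 4: w='ba' (idx 2), next='b' -> output (2, 'b'), add 'bab' as idx 4
Step 5: w='a' (idx 3), next='a' -> output (3, 'a'), add 'aa' as idx 5
Step 6: w='a' (idx 3), next='b' -> output (3, 'b'), add 'ab' as idx 6
Step 7: w='b' (idx 1), end of input -> output (1, '')


Encoded: [(0, 'b'), (1, 'a'), (0, 'a'), (2, 'b'), (3, 'a'), (3, 'b'), (1, '')]


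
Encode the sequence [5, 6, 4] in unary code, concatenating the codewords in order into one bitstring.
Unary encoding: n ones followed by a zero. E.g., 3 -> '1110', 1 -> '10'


Encode each number as n ones followed by a terminating 0:
  5 -> 111110 (6 bits)
  6 -> 1111110 (7 bits)
  4 -> 11110 (5 bits)
Total length = 6 + 7 + 5 = 18 bits.

Unary([5, 6, 4]) = 111110111111011110 (18 bits)


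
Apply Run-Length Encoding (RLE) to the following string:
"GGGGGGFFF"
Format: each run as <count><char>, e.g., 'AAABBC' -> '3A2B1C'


Scanning runs left to right:
  i=0: run of 'G' x 6 -> '6G'
  i=6: run of 'F' x 3 -> '3F'

RLE = 6G3F


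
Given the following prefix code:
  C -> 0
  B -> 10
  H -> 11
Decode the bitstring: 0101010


Decoding step by step:
Bits 0 -> C
Bits 10 -> B
Bits 10 -> B
Bits 10 -> B


Decoded message: CBBB


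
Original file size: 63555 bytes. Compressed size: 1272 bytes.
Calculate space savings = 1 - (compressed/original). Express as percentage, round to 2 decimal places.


ratio = compressed/original = 1272/63555 = 0.020014
savings = 1 - ratio = 1 - 0.020014 = 0.979986
as a percentage: 0.979986 * 100 = 98.0%

Space savings = 1 - 1272/63555 = 98.0%


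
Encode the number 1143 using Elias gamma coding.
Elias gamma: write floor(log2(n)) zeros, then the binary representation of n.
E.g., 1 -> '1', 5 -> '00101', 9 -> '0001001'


num_bits = floor(log2(1143)) + 1 = 11
leading_zeros = num_bits - 1 = 10
binary(1143) = 10001110111

Elias gamma(1143) = '0000000000' + '10001110111' = 000000000010001110111 (21 bits)


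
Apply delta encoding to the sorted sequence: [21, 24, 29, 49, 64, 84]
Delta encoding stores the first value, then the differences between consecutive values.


First value: 21
Deltas:
  24 - 21 = 3
  29 - 24 = 5
  49 - 29 = 20
  64 - 49 = 15
  84 - 64 = 20


Delta encoded: [21, 3, 5, 20, 15, 20]


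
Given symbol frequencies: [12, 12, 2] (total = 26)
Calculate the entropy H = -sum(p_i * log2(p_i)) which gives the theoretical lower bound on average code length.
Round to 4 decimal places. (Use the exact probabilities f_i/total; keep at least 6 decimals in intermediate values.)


Per-symbol terms -p_i * log2(p_i) with p_i = f_i/26:
  p = 12/26 = 0.461538: log2(p) = -1.115477, -p*log2(p) = 0.514836
  p = 12/26 = 0.461538: log2(p) = -1.115477, -p*log2(p) = 0.514836
  p = 2/26 = 0.076923: log2(p) = -3.700440, -p*log2(p) = 0.284649
H = 0.514836 + 0.514836 + 0.284649 = 1.314321

H = 1.3143 bits/symbol


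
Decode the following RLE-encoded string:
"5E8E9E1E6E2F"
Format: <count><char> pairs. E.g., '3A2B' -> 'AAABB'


Expanding each <count><char> pair:
  5E -> 'EEEEE'
  8E -> 'EEEEEEEE'
  9E -> 'EEEEEEEEE'
  1E -> 'E'
  6E -> 'EEEEEE'
  2F -> 'FF'

Decoded = EEEEEEEEEEEEEEEEEEEEEEEEEEEEEFF


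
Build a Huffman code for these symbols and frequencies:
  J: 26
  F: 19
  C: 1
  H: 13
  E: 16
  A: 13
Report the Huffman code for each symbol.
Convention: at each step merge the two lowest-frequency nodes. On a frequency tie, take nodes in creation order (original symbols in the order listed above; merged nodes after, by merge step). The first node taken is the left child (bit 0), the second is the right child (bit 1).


Huffman tree construction:
Step 1: Merge C(1) + H(13) = 14
Step 2: Merge A(13) + (C+H)(14) = 27
Step 3: Merge E(16) + F(19) = 35
Step 4: Merge J(26) + (A+(C+H))(27) = 53
Step 5: Merge (E+F)(35) + (J+(A+(C+H)))(53) = 88
Read each symbol's code off the tree from the root (left child = 0, right child = 1).

Codes:
  J: 10 (length 2)
  F: 01 (length 2)
  C: 1110 (length 4)
  H: 1111 (length 4)
  E: 00 (length 2)
  A: 110 (length 3)
Average code length: 217/88 = 2.4659 bits/symbol


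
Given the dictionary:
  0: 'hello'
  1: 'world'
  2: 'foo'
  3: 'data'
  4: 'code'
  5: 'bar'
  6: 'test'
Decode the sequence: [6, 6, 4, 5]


Look up each index in the dictionary:
  6 -> 'test'
  6 -> 'test'
  4 -> 'code'
  5 -> 'bar'

Decoded: "test test code bar"


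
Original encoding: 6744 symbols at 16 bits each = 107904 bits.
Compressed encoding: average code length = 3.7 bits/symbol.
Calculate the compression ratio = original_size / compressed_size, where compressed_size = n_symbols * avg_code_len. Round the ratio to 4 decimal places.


original_size = n_symbols * orig_bits = 6744 * 16 = 107904 bits
compressed_size = n_symbols * avg_code_len = 6744 * 3.7 = 24952.8 bits
ratio = original_size / compressed_size = 107904 / 24952.8 = 4.3243

Compression ratio = 4.3243


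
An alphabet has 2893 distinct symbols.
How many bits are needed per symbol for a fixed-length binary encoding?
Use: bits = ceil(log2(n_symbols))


log2(2893) = 11.4984
Bracket: 2^11 = 2048 < 2893 <= 2^12 = 4096
So ceil(log2(2893)) = 12

bits = ceil(log2(2893)) = ceil(11.4984) = 12 bits


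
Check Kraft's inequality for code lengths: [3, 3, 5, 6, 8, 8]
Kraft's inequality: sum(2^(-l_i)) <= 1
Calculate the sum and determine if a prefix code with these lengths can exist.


Sum = 2^(-3) + 2^(-3) + 2^(-5) + 2^(-6) + 2^(-8) + 2^(-8)
    = 0.125 + 0.125 + 0.03125 + 0.015625 + 0.00390625 + 0.00390625
    = 78/256 = 0.3046875
Since 0.3046875 <= 1, Kraft's inequality IS satisfied.
A prefix code with these lengths CAN exist.

Kraft sum = 0.3046875. Satisfied.


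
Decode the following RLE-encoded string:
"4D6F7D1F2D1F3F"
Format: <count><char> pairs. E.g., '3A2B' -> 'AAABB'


Expanding each <count><char> pair:
  4D -> 'DDDD'
  6F -> 'FFFFFF'
  7D -> 'DDDDDDD'
  1F -> 'F'
  2D -> 'DD'
  1F -> 'F'
  3F -> 'FFF'

Decoded = DDDDFFFFFFDDDDDDDFDDFFFF


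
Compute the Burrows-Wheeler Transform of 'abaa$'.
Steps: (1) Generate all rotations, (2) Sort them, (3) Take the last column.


Rotations (sorted):
  0: $abaa -> last char: a
  1: a$aba -> last char: a
  2: aa$ab -> last char: b
  3: abaa$ -> last char: $
  4: baa$a -> last char: a


BWT = aab$a


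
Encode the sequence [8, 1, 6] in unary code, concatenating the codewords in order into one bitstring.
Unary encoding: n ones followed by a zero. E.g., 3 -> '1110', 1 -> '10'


Encode each number as n ones followed by a terminating 0:
  8 -> 111111110 (9 bits)
  1 -> 10 (2 bits)
  6 -> 1111110 (7 bits)
Total length = 9 + 2 + 7 = 18 bits.

Unary([8, 1, 6]) = 111111110101111110 (18 bits)


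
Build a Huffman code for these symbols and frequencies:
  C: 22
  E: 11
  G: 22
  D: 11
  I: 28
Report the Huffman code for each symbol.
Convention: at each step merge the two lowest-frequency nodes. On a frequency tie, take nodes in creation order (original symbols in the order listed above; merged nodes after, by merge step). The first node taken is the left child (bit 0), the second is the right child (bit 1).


Huffman tree construction:
Step 1: Merge E(11) + D(11) = 22
Step 2: Merge C(22) + G(22) = 44
Step 3: Merge (E+D)(22) + I(28) = 50
Step 4: Merge (C+G)(44) + ((E+D)+I)(50) = 94
Read each symbol's code off the tree from the root (left child = 0, right child = 1).

Codes:
  C: 00 (length 2)
  E: 100 (length 3)
  G: 01 (length 2)
  D: 101 (length 3)
  I: 11 (length 2)
Average code length: 210/94 = 2.2340 bits/symbol


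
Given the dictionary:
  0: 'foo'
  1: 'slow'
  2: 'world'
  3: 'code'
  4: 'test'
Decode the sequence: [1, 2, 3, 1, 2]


Look up each index in the dictionary:
  1 -> 'slow'
  2 -> 'world'
  3 -> 'code'
  1 -> 'slow'
  2 -> 'world'

Decoded: "slow world code slow world"


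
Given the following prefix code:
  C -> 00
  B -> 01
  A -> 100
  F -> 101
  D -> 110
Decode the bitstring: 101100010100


Decoding step by step:
Bits 101 -> F
Bits 100 -> A
Bits 01 -> B
Bits 01 -> B
Bits 00 -> C


Decoded message: FABBC


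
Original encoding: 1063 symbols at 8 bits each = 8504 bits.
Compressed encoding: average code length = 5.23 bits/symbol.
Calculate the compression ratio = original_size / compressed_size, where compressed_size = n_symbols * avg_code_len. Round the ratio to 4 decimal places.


original_size = n_symbols * orig_bits = 1063 * 8 = 8504 bits
compressed_size = n_symbols * avg_code_len = 1063 * 5.23 = 5559.49 bits
ratio = original_size / compressed_size = 8504 / 5559.49 = 1.5296

Compression ratio = 1.5296


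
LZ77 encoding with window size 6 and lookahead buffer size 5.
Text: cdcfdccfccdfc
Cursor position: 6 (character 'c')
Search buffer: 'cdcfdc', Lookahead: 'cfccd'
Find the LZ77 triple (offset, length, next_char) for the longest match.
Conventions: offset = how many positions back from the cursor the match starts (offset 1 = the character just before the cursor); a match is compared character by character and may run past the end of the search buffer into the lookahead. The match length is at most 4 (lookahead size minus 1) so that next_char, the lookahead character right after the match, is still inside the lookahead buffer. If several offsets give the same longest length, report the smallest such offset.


Try each offset into the search buffer:
  offset=1 (pos 5, char 'c'): match length 1
  offset=2 (pos 4, char 'd'): match length 0
  offset=3 (pos 3, char 'f'): match length 0
  offset=4 (pos 2, char 'c'): match length 2
  offset=5 (pos 1, char 'd'): match length 0
  offset=6 (pos 0, char 'c'): match length 1
Longest match has length 2 at offset 4.
next_char = character at position 6 + 2 = 8 -> 'c'

Best match: offset=4, length=2 (matching 'cf' starting at position 2)
LZ77 triple: (4, 2, 'c')


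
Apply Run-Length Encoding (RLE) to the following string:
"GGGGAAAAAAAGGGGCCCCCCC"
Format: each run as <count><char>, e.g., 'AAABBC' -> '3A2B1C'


Scanning runs left to right:
  i=0: run of 'G' x 4 -> '4G'
  i=4: run of 'A' x 7 -> '7A'
  i=11: run of 'G' x 4 -> '4G'
  i=15: run of 'C' x 7 -> '7C'

RLE = 4G7A4G7C


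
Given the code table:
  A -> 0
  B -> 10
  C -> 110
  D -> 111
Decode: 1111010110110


Decoding:
111 -> D
10 -> B
10 -> B
110 -> C
110 -> C


Result: DBBCC


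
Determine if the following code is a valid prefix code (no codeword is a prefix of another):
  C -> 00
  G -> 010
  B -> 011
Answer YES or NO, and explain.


Checking each pair (does one codeword prefix another?):
  C='00' vs G='010': no prefix
  C='00' vs B='011': no prefix
  G='010' vs C='00': no prefix
  G='010' vs B='011': no prefix
  B='011' vs C='00': no prefix
  B='011' vs G='010': no prefix
No violation found over all pairs.

YES -- this is a valid prefix code. No codeword is a prefix of any other codeword.


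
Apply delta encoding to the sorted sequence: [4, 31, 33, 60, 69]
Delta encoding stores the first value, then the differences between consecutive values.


First value: 4
Deltas:
  31 - 4 = 27
  33 - 31 = 2
  60 - 33 = 27
  69 - 60 = 9


Delta encoded: [4, 27, 2, 27, 9]


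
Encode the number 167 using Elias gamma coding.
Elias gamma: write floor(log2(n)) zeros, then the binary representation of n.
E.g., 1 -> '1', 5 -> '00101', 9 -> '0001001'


num_bits = floor(log2(167)) + 1 = 8
leading_zeros = num_bits - 1 = 7
binary(167) = 10100111

Elias gamma(167) = '0000000' + '10100111' = 000000010100111 (15 bits)


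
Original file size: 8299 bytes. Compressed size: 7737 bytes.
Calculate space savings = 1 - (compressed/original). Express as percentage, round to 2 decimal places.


ratio = compressed/original = 7737/8299 = 0.932281
savings = 1 - ratio = 1 - 0.932281 = 0.067719
as a percentage: 0.067719 * 100 = 6.77%

Space savings = 1 - 7737/8299 = 6.77%


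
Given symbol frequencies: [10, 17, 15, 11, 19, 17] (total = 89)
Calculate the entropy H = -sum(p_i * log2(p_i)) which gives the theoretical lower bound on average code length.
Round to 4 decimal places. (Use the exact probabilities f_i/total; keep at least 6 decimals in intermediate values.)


Per-symbol terms -p_i * log2(p_i) with p_i = f_i/89:
  p = 10/89 = 0.112360: log2(p) = -3.153805, -p*log2(p) = 0.354360
  p = 17/89 = 0.191011: log2(p) = -2.388271, -p*log2(p) = 0.456187
  p = 15/89 = 0.168539: log2(p) = -2.568843, -p*log2(p) = 0.432951
  p = 11/89 = 0.123596: log2(p) = -3.016302, -p*log2(p) = 0.372801
  p = 19/89 = 0.213483: log2(p) = -2.227806, -p*log2(p) = 0.475599
  p = 17/89 = 0.191011: log2(p) = -2.388271, -p*log2(p) = 0.456187
H = 0.354360 + 0.456187 + 0.432951 + 0.372801 + 0.475599 + 0.456187 = 2.548085

H = 2.5481 bits/symbol


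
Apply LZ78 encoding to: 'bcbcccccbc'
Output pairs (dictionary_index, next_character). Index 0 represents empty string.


LZ78 encoding steps:
Dictionary: {0: ''}
Step 1: w='' (idx 0), next='b' -> output (0, 'b'), add 'b' as idx 1
Step 2: w='' (idx 0), next='c' -> output (0, 'c'), add 'c' as idx 2
Step 3: w='b' (idx 1), next='c' -> output (1, 'c'), add 'bc' as idx 3
Step 4: w='c' (idx 2), next='c' -> output (2, 'c'), add 'cc' as idx 4
Step 5: w='cc' (idx 4), next='b' -> output (4, 'b'), add 'ccb' as idx 5
Step 6: w='c' (idx 2), end of input -> output (2, '')


Encoded: [(0, 'b'), (0, 'c'), (1, 'c'), (2, 'c'), (4, 'b'), (2, '')]


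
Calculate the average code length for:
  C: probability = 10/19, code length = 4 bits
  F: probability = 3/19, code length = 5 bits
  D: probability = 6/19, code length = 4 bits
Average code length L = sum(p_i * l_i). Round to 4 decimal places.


Weighted contributions p_i * l_i:
  C: (10/19) * 4 = 40/19
  F: (3/19) * 5 = 15/19
  D: (6/19) * 4 = 24/19
Sum = (40 + 15 + 24)/19 = 79/19

L = 79/19 = 4.1579 bits/symbol


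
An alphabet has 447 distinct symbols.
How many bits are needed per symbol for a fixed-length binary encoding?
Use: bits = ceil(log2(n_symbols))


log2(447) = 8.8041
Bracket: 2^8 = 256 < 447 <= 2^9 = 512
So ceil(log2(447)) = 9

bits = ceil(log2(447)) = ceil(8.8041) = 9 bits


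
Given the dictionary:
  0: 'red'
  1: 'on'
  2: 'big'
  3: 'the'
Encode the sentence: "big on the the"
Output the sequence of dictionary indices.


Look up each word in the dictionary:
  'big' -> 2
  'on' -> 1
  'the' -> 3
  'the' -> 3

Encoded: [2, 1, 3, 3]


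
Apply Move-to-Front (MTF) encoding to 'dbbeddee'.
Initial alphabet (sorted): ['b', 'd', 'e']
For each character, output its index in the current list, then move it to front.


MTF encoding:
'd': index 1 in ['b', 'd', 'e'] -> ['d', 'b', 'e']
'b': index 1 in ['d', 'b', 'e'] -> ['b', 'd', 'e']
'b': index 0 in ['b', 'd', 'e'] -> ['b', 'd', 'e']
'e': index 2 in ['b', 'd', 'e'] -> ['e', 'b', 'd']
'd': index 2 in ['e', 'b', 'd'] -> ['d', 'e', 'b']
'd': index 0 in ['d', 'e', 'b'] -> ['d', 'e', 'b']
'e': index 1 in ['d', 'e', 'b'] -> ['e', 'd', 'b']
'e': index 0 in ['e', 'd', 'b'] -> ['e', 'd', 'b']


Output: [1, 1, 0, 2, 2, 0, 1, 0]


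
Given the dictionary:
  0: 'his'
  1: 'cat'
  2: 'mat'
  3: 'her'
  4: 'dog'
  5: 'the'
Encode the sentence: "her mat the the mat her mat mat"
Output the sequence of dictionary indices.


Look up each word in the dictionary:
  'her' -> 3
  'mat' -> 2
  'the' -> 5
  'the' -> 5
  'mat' -> 2
  'her' -> 3
  'mat' -> 2
  'mat' -> 2

Encoded: [3, 2, 5, 5, 2, 3, 2, 2]


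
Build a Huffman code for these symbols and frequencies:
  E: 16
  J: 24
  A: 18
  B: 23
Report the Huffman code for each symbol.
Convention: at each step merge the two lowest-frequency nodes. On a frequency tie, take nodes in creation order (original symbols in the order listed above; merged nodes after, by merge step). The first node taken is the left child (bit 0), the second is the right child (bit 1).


Huffman tree construction:
Step 1: Merge E(16) + A(18) = 34
Step 2: Merge B(23) + J(24) = 47
Step 3: Merge (E+A)(34) + (B+J)(47) = 81
Read each symbol's code off the tree from the root (left child = 0, right child = 1).

Codes:
  E: 00 (length 2)
  J: 11 (length 2)
  A: 01 (length 2)
  B: 10 (length 2)
Average code length: 162/81 = 2.0000 bits/symbol


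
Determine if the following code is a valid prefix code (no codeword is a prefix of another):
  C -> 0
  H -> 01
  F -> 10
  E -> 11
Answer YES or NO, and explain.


Checking each pair (does one codeword prefix another?):
  C='0' vs H='01': prefix -- VIOLATION

NO -- this is NOT a valid prefix code. C (0) is a prefix of H (01).


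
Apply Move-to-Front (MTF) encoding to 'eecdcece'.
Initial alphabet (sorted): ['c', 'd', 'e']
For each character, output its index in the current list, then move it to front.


MTF encoding:
'e': index 2 in ['c', 'd', 'e'] -> ['e', 'c', 'd']
'e': index 0 in ['e', 'c', 'd'] -> ['e', 'c', 'd']
'c': index 1 in ['e', 'c', 'd'] -> ['c', 'e', 'd']
'd': index 2 in ['c', 'e', 'd'] -> ['d', 'c', 'e']
'c': index 1 in ['d', 'c', 'e'] -> ['c', 'd', 'e']
'e': index 2 in ['c', 'd', 'e'] -> ['e', 'c', 'd']
'c': index 1 in ['e', 'c', 'd'] -> ['c', 'e', 'd']
'e': index 1 in ['c', 'e', 'd'] -> ['e', 'c', 'd']


Output: [2, 0, 1, 2, 1, 2, 1, 1]


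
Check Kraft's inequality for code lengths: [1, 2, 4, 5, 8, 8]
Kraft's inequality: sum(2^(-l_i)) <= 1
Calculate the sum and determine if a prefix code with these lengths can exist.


Sum = 2^(-1) + 2^(-2) + 2^(-4) + 2^(-5) + 2^(-8) + 2^(-8)
    = 0.5 + 0.25 + 0.0625 + 0.03125 + 0.00390625 + 0.00390625
    = 218/256 = 0.8515625
Since 0.8515625 <= 1, Kraft's inequality IS satisfied.
A prefix code with these lengths CAN exist.

Kraft sum = 0.8515625. Satisfied.


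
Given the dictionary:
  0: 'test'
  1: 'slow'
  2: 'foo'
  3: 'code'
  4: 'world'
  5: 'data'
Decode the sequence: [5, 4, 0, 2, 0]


Look up each index in the dictionary:
  5 -> 'data'
  4 -> 'world'
  0 -> 'test'
  2 -> 'foo'
  0 -> 'test'

Decoded: "data world test foo test"


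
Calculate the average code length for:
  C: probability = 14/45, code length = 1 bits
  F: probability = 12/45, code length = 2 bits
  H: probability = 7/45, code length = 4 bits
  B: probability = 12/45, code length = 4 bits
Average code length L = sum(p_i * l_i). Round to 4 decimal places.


Weighted contributions p_i * l_i:
  C: (14/45) * 1 = 14/45
  F: (12/45) * 2 = 24/45
  H: (7/45) * 4 = 28/45
  B: (12/45) * 4 = 48/45
Sum = (14 + 24 + 28 + 48)/45 = 114/45

L = 114/45 = 2.5333 bits/symbol


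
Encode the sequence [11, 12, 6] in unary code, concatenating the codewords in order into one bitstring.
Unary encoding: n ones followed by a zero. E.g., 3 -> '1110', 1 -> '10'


Encode each number as n ones followed by a terminating 0:
  11 -> 111111111110 (12 bits)
  12 -> 1111111111110 (13 bits)
  6 -> 1111110 (7 bits)
Total length = 12 + 13 + 7 = 32 bits.

Unary([11, 12, 6]) = 11111111111011111111111101111110 (32 bits)


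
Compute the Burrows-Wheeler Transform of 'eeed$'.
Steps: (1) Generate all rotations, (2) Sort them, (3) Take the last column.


Rotations (sorted):
  0: $eeed -> last char: d
  1: d$eee -> last char: e
  2: ed$ee -> last char: e
  3: eed$e -> last char: e
  4: eeed$ -> last char: $


BWT = deee$


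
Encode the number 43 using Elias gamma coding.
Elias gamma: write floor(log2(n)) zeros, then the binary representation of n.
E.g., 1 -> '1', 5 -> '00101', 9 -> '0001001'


num_bits = floor(log2(43)) + 1 = 6
leading_zeros = num_bits - 1 = 5
binary(43) = 101011

Elias gamma(43) = '00000' + '101011' = 00000101011 (11 bits)


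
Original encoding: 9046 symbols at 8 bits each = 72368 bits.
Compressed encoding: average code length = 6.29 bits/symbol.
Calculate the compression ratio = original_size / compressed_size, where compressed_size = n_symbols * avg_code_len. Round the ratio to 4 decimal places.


original_size = n_symbols * orig_bits = 9046 * 8 = 72368 bits
compressed_size = n_symbols * avg_code_len = 9046 * 6.29 = 56899.34 bits
ratio = original_size / compressed_size = 72368 / 56899.34 = 1.2719

Compression ratio = 1.2719


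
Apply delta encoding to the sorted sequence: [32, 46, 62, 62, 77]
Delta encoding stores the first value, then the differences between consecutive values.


First value: 32
Deltas:
  46 - 32 = 14
  62 - 46 = 16
  62 - 62 = 0
  77 - 62 = 15


Delta encoded: [32, 14, 16, 0, 15]


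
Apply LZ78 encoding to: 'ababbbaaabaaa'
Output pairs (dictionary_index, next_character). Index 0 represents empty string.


LZ78 encoding steps:
Dictionary: {0: ''}
Step 1: w='' (idx 0), next='a' -> output (0, 'a'), add 'a' as idx 1
Step 2: w='' (idx 0), next='b' -> output (0, 'b'), add 'b' as idx 2
Step 3: w='a' (idx 1), next='b' -> output (1, 'b'), add 'ab' as idx 3
Step 4: w='b' (idx 2), next='b' -> output (2, 'b'), add 'bb' as idx 4
Step 5: w='a' (idx 1), next='a' -> output (1, 'a'), add 'aa' as idx 5
Step 6: w='ab' (idx 3), next='a' -> output (3, 'a'), add 'aba' as idx 6
Step 7: w='aa' (idx 5), end of input -> output (5, '')


Encoded: [(0, 'a'), (0, 'b'), (1, 'b'), (2, 'b'), (1, 'a'), (3, 'a'), (5, '')]


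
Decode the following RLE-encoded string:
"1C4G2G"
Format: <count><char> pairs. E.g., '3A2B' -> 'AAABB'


Expanding each <count><char> pair:
  1C -> 'C'
  4G -> 'GGGG'
  2G -> 'GG'

Decoded = CGGGGGG


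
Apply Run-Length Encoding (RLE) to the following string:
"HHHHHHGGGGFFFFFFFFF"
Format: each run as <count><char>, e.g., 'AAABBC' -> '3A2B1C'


Scanning runs left to right:
  i=0: run of 'H' x 6 -> '6H'
  i=6: run of 'G' x 4 -> '4G'
  i=10: run of 'F' x 9 -> '9F'

RLE = 6H4G9F


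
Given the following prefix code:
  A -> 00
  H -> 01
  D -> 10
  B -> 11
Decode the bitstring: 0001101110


Decoding step by step:
Bits 00 -> A
Bits 01 -> H
Bits 10 -> D
Bits 11 -> B
Bits 10 -> D


Decoded message: AHDBD


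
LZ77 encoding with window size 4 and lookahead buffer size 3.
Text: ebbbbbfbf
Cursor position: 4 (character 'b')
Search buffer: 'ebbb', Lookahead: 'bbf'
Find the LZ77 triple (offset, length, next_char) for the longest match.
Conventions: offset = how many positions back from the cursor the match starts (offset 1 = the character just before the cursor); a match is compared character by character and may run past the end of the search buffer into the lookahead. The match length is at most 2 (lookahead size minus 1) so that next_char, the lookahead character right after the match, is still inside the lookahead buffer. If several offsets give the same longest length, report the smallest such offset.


Try each offset into the search buffer:
  offset=1 (pos 3, char 'b'): match length 2
  offset=2 (pos 2, char 'b'): match length 2
  offset=3 (pos 1, char 'b'): match length 2
  offset=4 (pos 0, char 'e'): match length 0
Longest match has length 2, found at offsets 1, 2, 3; take the smallest, offset 1.
next_char = character at position 4 + 2 = 6 -> 'f'

Best match: offset=1, length=2 (matching 'bb' starting at position 3)
LZ77 triple: (1, 2, 'f')


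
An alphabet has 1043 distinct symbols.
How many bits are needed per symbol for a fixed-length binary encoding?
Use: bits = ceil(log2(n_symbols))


log2(1043) = 10.0265
Bracket: 2^10 = 1024 < 1043 <= 2^11 = 2048
So ceil(log2(1043)) = 11

bits = ceil(log2(1043)) = ceil(10.0265) = 11 bits


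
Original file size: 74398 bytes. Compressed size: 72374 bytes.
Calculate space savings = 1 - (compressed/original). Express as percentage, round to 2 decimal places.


ratio = compressed/original = 72374/74398 = 0.972795
savings = 1 - ratio = 1 - 0.972795 = 0.027205
as a percentage: 0.027205 * 100 = 2.72%

Space savings = 1 - 72374/74398 = 2.72%


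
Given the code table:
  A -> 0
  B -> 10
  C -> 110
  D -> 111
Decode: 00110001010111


Decoding:
0 -> A
0 -> A
110 -> C
0 -> A
0 -> A
10 -> B
10 -> B
111 -> D


Result: AACAABBD


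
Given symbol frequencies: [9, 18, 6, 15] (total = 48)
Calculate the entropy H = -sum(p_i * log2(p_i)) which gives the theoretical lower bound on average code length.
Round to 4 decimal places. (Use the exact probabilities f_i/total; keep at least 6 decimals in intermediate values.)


Per-symbol terms -p_i * log2(p_i) with p_i = f_i/48:
  p = 9/48 = 0.187500: log2(p) = -2.415037, -p*log2(p) = 0.452820
  p = 18/48 = 0.375000: log2(p) = -1.415037, -p*log2(p) = 0.530639
  p = 6/48 = 0.125000: log2(p) = -3.000000, -p*log2(p) = 0.375000
  p = 15/48 = 0.312500: log2(p) = -1.678072, -p*log2(p) = 0.524397
H = 0.452820 + 0.530639 + 0.375000 + 0.524397 = 1.882856

H = 1.8829 bits/symbol


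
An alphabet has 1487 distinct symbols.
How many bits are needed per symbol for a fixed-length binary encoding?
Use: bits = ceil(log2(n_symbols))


log2(1487) = 10.5382
Bracket: 2^10 = 1024 < 1487 <= 2^11 = 2048
So ceil(log2(1487)) = 11

bits = ceil(log2(1487)) = ceil(10.5382) = 11 bits


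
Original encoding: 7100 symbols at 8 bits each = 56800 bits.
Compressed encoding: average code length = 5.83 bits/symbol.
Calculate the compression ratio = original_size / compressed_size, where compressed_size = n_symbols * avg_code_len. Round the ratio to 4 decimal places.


original_size = n_symbols * orig_bits = 7100 * 8 = 56800 bits
compressed_size = n_symbols * avg_code_len = 7100 * 5.83 = 41393.0 bits
ratio = original_size / compressed_size = 56800 / 41393.0 = 1.3722

Compression ratio = 1.3722


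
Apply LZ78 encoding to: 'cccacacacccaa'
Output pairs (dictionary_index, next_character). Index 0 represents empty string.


LZ78 encoding steps:
Dictionary: {0: ''}
Step 1: w='' (idx 0), next='c' -> output (0, 'c'), add 'c' as idx 1
Step 2: w='c' (idx 1), next='c' -> output (1, 'c'), add 'cc' as idx 2
Step 3: w='' (idx 0), next='a' -> output (0, 'a'), add 'a' as idx 3
Step 4: w='c' (idx 1), next='a' -> output (1, 'a'), add 'ca' as idx 4
Step 5: w='ca' (idx 4), next='c' -> output (4, 'c'), add 'cac' as idx 5
Step 6: w='cc' (idx 2), next='a' -> output (2, 'a'), add 'cca' as idx 6
Step 7: w='a' (idx 3), end of input -> output (3, '')


Encoded: [(0, 'c'), (1, 'c'), (0, 'a'), (1, 'a'), (4, 'c'), (2, 'a'), (3, '')]


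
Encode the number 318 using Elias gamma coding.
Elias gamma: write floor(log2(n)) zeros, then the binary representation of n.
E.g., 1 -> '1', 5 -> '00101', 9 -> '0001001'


num_bits = floor(log2(318)) + 1 = 9
leading_zeros = num_bits - 1 = 8
binary(318) = 100111110

Elias gamma(318) = '00000000' + '100111110' = 00000000100111110 (17 bits)


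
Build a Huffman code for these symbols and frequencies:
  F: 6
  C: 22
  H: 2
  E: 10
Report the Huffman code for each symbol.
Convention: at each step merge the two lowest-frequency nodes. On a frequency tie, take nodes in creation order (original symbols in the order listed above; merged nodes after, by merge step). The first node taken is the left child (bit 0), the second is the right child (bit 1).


Huffman tree construction:
Step 1: Merge H(2) + F(6) = 8
Step 2: Merge (H+F)(8) + E(10) = 18
Step 3: Merge ((H+F)+E)(18) + C(22) = 40
Read each symbol's code off the tree from the root (left child = 0, right child = 1).

Codes:
  F: 001 (length 3)
  C: 1 (length 1)
  H: 000 (length 3)
  E: 01 (length 2)
Average code length: 66/40 = 1.6500 bits/symbol


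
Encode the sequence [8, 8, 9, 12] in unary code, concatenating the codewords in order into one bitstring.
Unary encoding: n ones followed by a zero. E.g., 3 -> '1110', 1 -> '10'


Encode each number as n ones followed by a terminating 0:
  8 -> 111111110 (9 bits)
  8 -> 111111110 (9 bits)
  9 -> 1111111110 (10 bits)
  12 -> 1111111111110 (13 bits)
Total length = 9 + 9 + 10 + 13 = 41 bits.

Unary([8, 8, 9, 12]) = 11111111011111111011111111101111111111110 (41 bits)


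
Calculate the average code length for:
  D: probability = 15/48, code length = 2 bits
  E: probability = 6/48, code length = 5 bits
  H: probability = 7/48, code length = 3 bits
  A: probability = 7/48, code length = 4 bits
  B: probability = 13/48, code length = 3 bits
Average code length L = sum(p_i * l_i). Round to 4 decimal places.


Weighted contributions p_i * l_i:
  D: (15/48) * 2 = 30/48
  E: (6/48) * 5 = 30/48
  H: (7/48) * 3 = 21/48
  A: (7/48) * 4 = 28/48
  B: (13/48) * 3 = 39/48
Sum = (30 + 30 + 21 + 28 + 39)/48 = 148/48

L = 148/48 = 3.0833 bits/symbol


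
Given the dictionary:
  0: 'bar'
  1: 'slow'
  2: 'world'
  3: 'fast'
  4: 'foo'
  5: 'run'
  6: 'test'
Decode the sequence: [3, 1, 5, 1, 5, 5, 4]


Look up each index in the dictionary:
  3 -> 'fast'
  1 -> 'slow'
  5 -> 'run'
  1 -> 'slow'
  5 -> 'run'
  5 -> 'run'
  4 -> 'foo'

Decoded: "fast slow run slow run run foo"


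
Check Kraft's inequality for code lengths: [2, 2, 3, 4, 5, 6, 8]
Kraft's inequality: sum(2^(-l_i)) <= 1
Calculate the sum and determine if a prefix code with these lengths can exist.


Sum = 2^(-2) + 2^(-2) + 2^(-3) + 2^(-4) + 2^(-5) + 2^(-6) + 2^(-8)
    = 0.25 + 0.25 + 0.125 + 0.0625 + 0.03125 + 0.015625 + 0.00390625
    = 189/256 = 0.73828125
Since 0.73828125 <= 1, Kraft's inequality IS satisfied.
A prefix code with these lengths CAN exist.

Kraft sum = 0.73828125. Satisfied.
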